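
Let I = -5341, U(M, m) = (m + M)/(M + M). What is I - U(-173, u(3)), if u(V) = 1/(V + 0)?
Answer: -2772238/519 ≈ -5341.5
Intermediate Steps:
u(V) = 1/V
U(M, m) = (M + m)/(2*M) (U(M, m) = (M + m)/((2*M)) = (M + m)*(1/(2*M)) = (M + m)/(2*M))
I - U(-173, u(3)) = -5341 - (-173 + 1/3)/(2*(-173)) = -5341 - (-1)*(-173 + ⅓)/(2*173) = -5341 - (-1)*(-518)/(2*173*3) = -5341 - 1*259/519 = -5341 - 259/519 = -2772238/519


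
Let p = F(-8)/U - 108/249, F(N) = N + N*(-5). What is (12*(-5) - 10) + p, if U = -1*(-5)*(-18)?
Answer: -264398/3735 ≈ -70.789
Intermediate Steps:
U = -90 (U = 5*(-18) = -90)
F(N) = -4*N (F(N) = N - 5*N = -4*N)
p = -2948/3735 (p = -4*(-8)/(-90) - 108/249 = 32*(-1/90) - 108*1/249 = -16/45 - 36/83 = -2948/3735 ≈ -0.78929)
(12*(-5) - 10) + p = (12*(-5) - 10) - 2948/3735 = (-60 - 10) - 2948/3735 = -70 - 2948/3735 = -264398/3735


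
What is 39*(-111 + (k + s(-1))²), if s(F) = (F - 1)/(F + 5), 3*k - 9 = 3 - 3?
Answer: -16341/4 ≈ -4085.3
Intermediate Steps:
k = 3 (k = 3 + (3 - 3)/3 = 3 + (⅓)*0 = 3 + 0 = 3)
s(F) = (-1 + F)/(5 + F)
39*(-111 + (k + s(-1))²) = 39*(-111 + (3 + (-1 - 1)/(5 - 1))²) = 39*(-111 + (3 - 2/4)²) = 39*(-111 + (3 + (¼)*(-2))²) = 39*(-111 + (3 - ½)²) = 39*(-111 + (5/2)²) = 39*(-111 + 25/4) = 39*(-419/4) = -16341/4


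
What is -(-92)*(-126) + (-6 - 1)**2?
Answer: -11543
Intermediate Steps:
-(-92)*(-126) + (-6 - 1)**2 = -92*126 + (-7)**2 = -11592 + 49 = -11543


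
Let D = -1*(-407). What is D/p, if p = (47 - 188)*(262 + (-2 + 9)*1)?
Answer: -407/37929 ≈ -0.010731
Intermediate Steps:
D = 407
p = -37929 (p = -141*(262 + 7*1) = -141*(262 + 7) = -141*269 = -37929)
D/p = 407/(-37929) = 407*(-1/37929) = -407/37929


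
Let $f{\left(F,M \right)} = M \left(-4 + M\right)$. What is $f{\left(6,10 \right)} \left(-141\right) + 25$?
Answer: $-8435$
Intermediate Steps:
$f{\left(6,10 \right)} \left(-141\right) + 25 = 10 \left(-4 + 10\right) \left(-141\right) + 25 = 10 \cdot 6 \left(-141\right) + 25 = 60 \left(-141\right) + 25 = -8460 + 25 = -8435$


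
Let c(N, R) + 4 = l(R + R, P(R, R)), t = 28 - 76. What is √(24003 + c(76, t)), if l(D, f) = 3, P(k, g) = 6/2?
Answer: √24002 ≈ 154.93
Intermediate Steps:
P(k, g) = 3 (P(k, g) = 6*(½) = 3)
t = -48
c(N, R) = -1 (c(N, R) = -4 + 3 = -1)
√(24003 + c(76, t)) = √(24003 - 1) = √24002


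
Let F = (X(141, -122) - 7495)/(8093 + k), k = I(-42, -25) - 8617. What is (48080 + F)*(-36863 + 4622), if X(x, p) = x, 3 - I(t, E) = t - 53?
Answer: -110099973599/71 ≈ -1.5507e+9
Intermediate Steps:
I(t, E) = 56 - t (I(t, E) = 3 - (t - 53) = 3 - (-53 + t) = 3 + (53 - t) = 56 - t)
k = -8519 (k = (56 - 1*(-42)) - 8617 = (56 + 42) - 8617 = 98 - 8617 = -8519)
F = 3677/213 (F = (141 - 7495)/(8093 - 8519) = -7354/(-426) = -7354*(-1/426) = 3677/213 ≈ 17.263)
(48080 + F)*(-36863 + 4622) = (48080 + 3677/213)*(-36863 + 4622) = (10244717/213)*(-32241) = -110099973599/71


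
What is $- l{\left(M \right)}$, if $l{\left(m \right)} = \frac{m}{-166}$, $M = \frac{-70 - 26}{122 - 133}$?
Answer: $\frac{48}{913} \approx 0.052574$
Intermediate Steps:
$M = \frac{96}{11}$ ($M = - \frac{96}{-11} = \left(-96\right) \left(- \frac{1}{11}\right) = \frac{96}{11} \approx 8.7273$)
$l{\left(m \right)} = - \frac{m}{166}$ ($l{\left(m \right)} = m \left(- \frac{1}{166}\right) = - \frac{m}{166}$)
$- l{\left(M \right)} = - \frac{\left(-1\right) 96}{166 \cdot 11} = \left(-1\right) \left(- \frac{48}{913}\right) = \frac{48}{913}$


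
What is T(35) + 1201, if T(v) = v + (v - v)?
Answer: 1236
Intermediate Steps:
T(v) = v (T(v) = v + 0 = v)
T(35) + 1201 = 35 + 1201 = 1236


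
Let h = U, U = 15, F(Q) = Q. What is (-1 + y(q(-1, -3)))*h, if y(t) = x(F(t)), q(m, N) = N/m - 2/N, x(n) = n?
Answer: 40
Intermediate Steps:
q(m, N) = -2/N + N/m
y(t) = t
h = 15
(-1 + y(q(-1, -3)))*h = (-1 + (-2/(-3) - 3/(-1)))*15 = (-1 + (-2*(-⅓) - 3*(-1)))*15 = (-1 + (⅔ + 3))*15 = (-1 + 11/3)*15 = (8/3)*15 = 40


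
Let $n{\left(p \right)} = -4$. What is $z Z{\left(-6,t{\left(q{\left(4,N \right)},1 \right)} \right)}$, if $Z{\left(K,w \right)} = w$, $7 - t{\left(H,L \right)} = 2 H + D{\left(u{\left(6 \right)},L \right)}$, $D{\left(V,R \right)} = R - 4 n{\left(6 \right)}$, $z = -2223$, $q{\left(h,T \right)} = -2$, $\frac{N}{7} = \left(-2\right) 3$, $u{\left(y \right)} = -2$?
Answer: $13338$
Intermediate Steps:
$N = -42$ ($N = 7 \left(\left(-2\right) 3\right) = 7 \left(-6\right) = -42$)
$D{\left(V,R \right)} = 16 + R$ ($D{\left(V,R \right)} = R - -16 = R + 16 = 16 + R$)
$t{\left(H,L \right)} = -9 - L - 2 H$ ($t{\left(H,L \right)} = 7 - \left(2 H + \left(16 + L\right)\right) = 7 - \left(16 + L + 2 H\right) = -9 - L - 2 H$)
$z Z{\left(-6,t{\left(q{\left(4,N \right)},1 \right)} \right)} = - 2223 \left(-9 - 1 - -4\right) = - 2223 \left(-9 - 1 + 4\right) = \left(-2223\right) \left(-6\right) = 13338$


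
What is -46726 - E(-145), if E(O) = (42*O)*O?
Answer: -929776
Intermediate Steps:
E(O) = 42*O²
-46726 - E(-145) = -46726 - 42*(-145)² = -46726 - 42*21025 = -46726 - 1*883050 = -46726 - 883050 = -929776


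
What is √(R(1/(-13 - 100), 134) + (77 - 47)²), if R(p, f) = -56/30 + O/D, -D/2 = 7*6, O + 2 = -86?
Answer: √9913470/105 ≈ 29.986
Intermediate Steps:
O = -88 (O = -2 - 86 = -88)
D = -84 (D = -14*6 = -2*42 = -84)
R(p, f) = -86/105 (R(p, f) = -56/30 - 88/(-84) = -56*1/30 - 88*(-1/84) = -28/15 + 22/21 = -86/105)
√(R(1/(-13 - 100), 134) + (77 - 47)²) = √(-86/105 + (77 - 47)²) = √(-86/105 + 30²) = √(-86/105 + 900) = √(94414/105) = √9913470/105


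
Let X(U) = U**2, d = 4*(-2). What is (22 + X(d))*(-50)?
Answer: -4300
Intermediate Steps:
d = -8
(22 + X(d))*(-50) = (22 + (-8)**2)*(-50) = (22 + 64)*(-50) = 86*(-50) = -4300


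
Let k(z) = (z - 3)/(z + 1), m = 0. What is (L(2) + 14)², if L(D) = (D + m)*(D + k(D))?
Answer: 2704/9 ≈ 300.44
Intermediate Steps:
k(z) = (-3 + z)/(1 + z)
L(D) = D*(D + (-3 + D)/(1 + D)) (L(D) = (D + 0)*(D + (-3 + D)/(1 + D)) = D*(D + (-3 + D)/(1 + D)))
(L(2) + 14)² = (2*(-3 + 2 + 2*(1 + 2))/(1 + 2) + 14)² = (2*(-3 + 2 + 2*3)/3 + 14)² = (2*(⅓)*(-3 + 2 + 6) + 14)² = (2*(⅓)*5 + 14)² = (10/3 + 14)² = (52/3)² = 2704/9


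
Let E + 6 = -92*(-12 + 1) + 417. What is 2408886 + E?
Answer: 2410309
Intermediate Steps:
E = 1423 (E = -6 + (-92*(-12 + 1) + 417) = -6 + (-92*(-11) + 417) = -6 + (1012 + 417) = -6 + 1429 = 1423)
2408886 + E = 2408886 + 1423 = 2410309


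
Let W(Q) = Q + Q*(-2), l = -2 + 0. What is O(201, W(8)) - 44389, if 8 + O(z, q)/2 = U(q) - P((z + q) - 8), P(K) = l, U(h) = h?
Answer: -44417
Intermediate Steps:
l = -2
W(Q) = -Q (W(Q) = Q - 2*Q = -Q)
P(K) = -2
O(z, q) = -12 + 2*q (O(z, q) = -16 + 2*(q - 1*(-2)) = -16 + 2*(q + 2) = -16 + 2*(2 + q) = -16 + (4 + 2*q) = -12 + 2*q)
O(201, W(8)) - 44389 = (-12 + 2*(-1*8)) - 44389 = (-12 + 2*(-8)) - 44389 = (-12 - 16) - 44389 = -28 - 44389 = -44417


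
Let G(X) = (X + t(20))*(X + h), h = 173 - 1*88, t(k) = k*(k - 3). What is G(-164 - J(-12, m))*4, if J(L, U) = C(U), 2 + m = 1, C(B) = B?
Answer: -55224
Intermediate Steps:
m = -1 (m = -2 + 1 = -1)
J(L, U) = U
t(k) = k*(-3 + k)
h = 85 (h = 173 - 88 = 85)
G(X) = (85 + X)*(340 + X) (G(X) = (X + 20*(-3 + 20))*(X + 85) = (X + 20*17)*(85 + X) = (X + 340)*(85 + X) = (340 + X)*(85 + X) = (85 + X)*(340 + X))
G(-164 - J(-12, m))*4 = (28900 + (-164 - 1*(-1))**2 + 425*(-164 - 1*(-1)))*4 = (28900 + (-164 + 1)**2 + 425*(-164 + 1))*4 = (28900 + (-163)**2 + 425*(-163))*4 = (28900 + 26569 - 69275)*4 = -13806*4 = -55224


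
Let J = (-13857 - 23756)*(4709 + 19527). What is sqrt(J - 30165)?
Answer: I*sqrt(911618833) ≈ 30193.0*I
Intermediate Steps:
J = -911588668 (J = -37613*24236 = -911588668)
sqrt(J - 30165) = sqrt(-911588668 - 30165) = sqrt(-911618833) = I*sqrt(911618833)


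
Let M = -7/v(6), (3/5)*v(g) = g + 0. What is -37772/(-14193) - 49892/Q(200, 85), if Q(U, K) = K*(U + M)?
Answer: -7183220/25309107 ≈ -0.28382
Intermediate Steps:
v(g) = 5*g/3 (v(g) = 5*(g + 0)/3 = 5*g/3)
M = -7/10 (M = -7/((5/3)*6) = -7/10 ≈ -0.70000)
Q(U, K) = K*(-7/10 + U) (Q(U, K) = K*(U - 7/10) = K*(-7/10 + U))
-37772/(-14193) - 49892/Q(200, 85) = -37772/(-14193) - 49892*2/(17*(-7 + 10*200)) = -37772*(-1/14193) - 49892*2/(17*(-7 + 2000)) = 1988/747 - 49892/((⅒)*85*1993) = 1988/747 - 49892/33881/2 = 1988/747 - 49892*2/33881 = 1988/747 - 99784/33881 = -7183220/25309107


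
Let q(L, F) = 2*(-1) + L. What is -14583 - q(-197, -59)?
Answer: -14384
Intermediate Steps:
q(L, F) = -2 + L
-14583 - q(-197, -59) = -14583 - (-2 - 197) = -14583 - 1*(-199) = -14583 + 199 = -14384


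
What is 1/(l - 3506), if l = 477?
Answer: -1/3029 ≈ -0.00033014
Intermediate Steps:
1/(l - 3506) = 1/(477 - 3506) = 1/(-3029) = -1/3029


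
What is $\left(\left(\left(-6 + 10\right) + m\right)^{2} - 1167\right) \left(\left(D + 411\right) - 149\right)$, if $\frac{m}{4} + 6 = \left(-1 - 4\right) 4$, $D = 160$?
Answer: $3727526$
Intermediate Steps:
$m = -104$ ($m = -24 + 4 \left(-1 - 4\right) 4 = -24 + 4 \left(\left(-5\right) 4\right) = -24 + 4 \left(-20\right) = -24 - 80 = -104$)
$\left(\left(\left(-6 + 10\right) + m\right)^{2} - 1167\right) \left(\left(D + 411\right) - 149\right) = \left(\left(\left(-6 + 10\right) - 104\right)^{2} - 1167\right) \left(\left(160 + 411\right) - 149\right) = \left(\left(4 - 104\right)^{2} - 1167\right) \left(571 - 149\right) = \left(\left(-100\right)^{2} - 1167\right) 422 = \left(10000 - 1167\right) 422 = 8833 \cdot 422 = 3727526$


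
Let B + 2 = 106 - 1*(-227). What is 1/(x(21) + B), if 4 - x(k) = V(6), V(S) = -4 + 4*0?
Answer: 1/339 ≈ 0.0029499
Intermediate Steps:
V(S) = -4 (V(S) = -4 + 0 = -4)
x(k) = 8 (x(k) = 4 - 1*(-4) = 4 + 4 = 8)
B = 331 (B = -2 + (106 - 1*(-227)) = -2 + (106 + 227) = -2 + 333 = 331)
1/(x(21) + B) = 1/(8 + 331) = 1/339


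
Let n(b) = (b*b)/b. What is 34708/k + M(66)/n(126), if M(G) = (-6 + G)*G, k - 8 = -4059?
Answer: 648264/28357 ≈ 22.861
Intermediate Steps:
k = -4051 (k = 8 - 4059 = -4051)
M(G) = G*(-6 + G)
n(b) = b (n(b) = b²/b = b)
34708/k + M(66)/n(126) = 34708/(-4051) + (66*(-6 + 66))/126 = 34708*(-1/4051) + (66*60)*(1/126) = -34708/4051 + 3960*(1/126) = -34708/4051 + 220/7 = 648264/28357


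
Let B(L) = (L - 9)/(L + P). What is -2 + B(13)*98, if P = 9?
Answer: 174/11 ≈ 15.818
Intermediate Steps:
B(L) = (-9 + L)/(9 + L) (B(L) = (L - 9)/(L + 9) = (-9 + L)/(9 + L))
-2 + B(13)*98 = -2 + ((-9 + 13)/(9 + 13))*98 = -2 + (4/22)*98 = -2 + ((1/22)*4)*98 = -2 + (2/11)*98 = -2 + 196/11 = 174/11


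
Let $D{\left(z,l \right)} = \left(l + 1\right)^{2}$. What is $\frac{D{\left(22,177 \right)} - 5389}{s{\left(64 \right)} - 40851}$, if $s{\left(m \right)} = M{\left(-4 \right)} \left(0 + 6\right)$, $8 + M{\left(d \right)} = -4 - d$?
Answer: $- \frac{8765}{13633} \approx -0.64293$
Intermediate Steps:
$M{\left(d \right)} = -12 - d$ ($M{\left(d \right)} = -8 - \left(4 + d\right) = -12 - d$)
$D{\left(z,l \right)} = \left(1 + l\right)^{2}$
$s{\left(m \right)} = -48$ ($s{\left(m \right)} = \left(-12 - -4\right) \left(0 + 6\right) = \left(-12 + 4\right) 6 = \left(-8\right) 6 = -48$)
$\frac{D{\left(22,177 \right)} - 5389}{s{\left(64 \right)} - 40851} = \frac{\left(1 + 177\right)^{2} - 5389}{-48 - 40851} = \frac{178^{2} - 5389}{-40899} = \left(31684 - 5389\right) \left(- \frac{1}{40899}\right) = 26295 \left(- \frac{1}{40899}\right) = - \frac{8765}{13633}$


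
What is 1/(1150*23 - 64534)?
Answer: -1/38084 ≈ -2.6258e-5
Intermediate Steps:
1/(1150*23 - 64534) = 1/(26450 - 64534) = 1/(-38084) = -1/38084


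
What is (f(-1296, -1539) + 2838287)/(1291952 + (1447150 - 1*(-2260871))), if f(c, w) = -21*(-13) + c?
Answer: 2837264/4999973 ≈ 0.56746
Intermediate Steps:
f(c, w) = 273 + c
(f(-1296, -1539) + 2838287)/(1291952 + (1447150 - 1*(-2260871))) = ((273 - 1296) + 2838287)/(1291952 + (1447150 - 1*(-2260871))) = (-1023 + 2838287)/(1291952 + (1447150 + 2260871)) = 2837264/(1291952 + 3708021) = 2837264/4999973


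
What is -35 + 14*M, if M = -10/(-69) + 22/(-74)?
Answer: -94801/2553 ≈ -37.133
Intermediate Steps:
M = -389/2553 (M = -10*(-1/69) + 22*(-1/74) = 10/69 - 11/37 = -389/2553 ≈ -0.15237)
-35 + 14*M = -35 + 14*(-389/2553) = -35 - 5446/2553 = -94801/2553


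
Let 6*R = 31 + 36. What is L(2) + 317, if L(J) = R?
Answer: 1969/6 ≈ 328.17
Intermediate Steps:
R = 67/6 (R = (31 + 36)/6 = (1/6)*67 = 67/6 ≈ 11.167)
L(J) = 67/6
L(2) + 317 = 67/6 + 317 = 1969/6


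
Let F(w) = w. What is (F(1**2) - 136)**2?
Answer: 18225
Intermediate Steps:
(F(1**2) - 136)**2 = (1**2 - 136)**2 = (1 - 136)**2 = (-135)**2 = 18225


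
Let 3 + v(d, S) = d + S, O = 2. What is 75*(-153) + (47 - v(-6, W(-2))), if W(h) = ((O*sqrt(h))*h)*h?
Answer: -11419 - 8*I*sqrt(2) ≈ -11419.0 - 11.314*I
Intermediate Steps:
W(h) = 2*h**(5/2) (W(h) = ((2*sqrt(h))*h)*h = (2*h**(3/2))*h = 2*h**(5/2))
v(d, S) = -3 + S + d (v(d, S) = -3 + (d + S) = -3 + (S + d) = -3 + S + d)
75*(-153) + (47 - v(-6, W(-2))) = 75*(-153) + (47 - (-3 + 2*(-2)**(5/2) - 6)) = -11475 + (47 - (-3 + 2*(4*I*sqrt(2)) - 6)) = -11475 + (47 - (-3 + 8*I*sqrt(2) - 6)) = -11475 + (47 - (-9 + 8*I*sqrt(2))) = -11475 + (47 + (9 - 8*I*sqrt(2))) = -11475 + (56 - 8*I*sqrt(2)) = -11419 - 8*I*sqrt(2)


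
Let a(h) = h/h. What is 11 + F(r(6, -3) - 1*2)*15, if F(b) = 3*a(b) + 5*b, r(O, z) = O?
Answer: 356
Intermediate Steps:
a(h) = 1
F(b) = 3 + 5*b (F(b) = 3*1 + 5*b = 3 + 5*b)
11 + F(r(6, -3) - 1*2)*15 = 11 + (3 + 5*(6 - 1*2))*15 = 11 + (3 + 5*(6 - 2))*15 = 11 + (3 + 5*4)*15 = 11 + (3 + 20)*15 = 11 + 23*15 = 11 + 345 = 356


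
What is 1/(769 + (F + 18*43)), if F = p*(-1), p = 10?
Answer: 1/1533 ≈ 0.00065232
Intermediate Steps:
F = -10 (F = 10*(-1) = -10)
1/(769 + (F + 18*43)) = 1/(769 + (-10 + 18*43)) = 1/(769 + (-10 + 774)) = 1/(769 + 764) = 1/1533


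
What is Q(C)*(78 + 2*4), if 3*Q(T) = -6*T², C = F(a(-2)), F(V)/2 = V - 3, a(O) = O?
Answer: -17200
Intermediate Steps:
F(V) = -6 + 2*V (F(V) = 2*(V - 3) = 2*(-3 + V) = -6 + 2*V)
C = -10 (C = -6 + 2*(-2) = -6 - 4 = -10)
Q(T) = -2*T² (Q(T) = (-6*T²)/3 = -2*T²)
Q(C)*(78 + 2*4) = (-2*(-10)²)*(78 + 2*4) = (-2*100)*(78 + 8) = -200*86 = -17200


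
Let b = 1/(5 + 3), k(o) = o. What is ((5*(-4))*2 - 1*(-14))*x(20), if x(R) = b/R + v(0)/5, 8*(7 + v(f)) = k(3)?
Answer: 2743/80 ≈ 34.287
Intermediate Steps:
v(f) = -53/8 (v(f) = -7 + (1/8)*3 = -7 + 3/8 = -53/8)
b = 1/8 ≈ 0.12500
x(R) = -53/40 + 1/(8*R) (x(R) = 1/(8*R) - 53/8/5 = 1/(8*R) - 53/8*1/5 = 1/(8*R) - 53/40 = -53/40 + 1/(8*R))
((5*(-4))*2 - 1*(-14))*x(20) = ((5*(-4))*2 - 1*(-14))*((1/40)*(5 - 53*20)/20) = (-20*2 + 14)*((1/40)*(1/20)*(5 - 1060)) = (-40 + 14)*((1/40)*(1/20)*(-1055)) = -26*(-211/160) = 2743/80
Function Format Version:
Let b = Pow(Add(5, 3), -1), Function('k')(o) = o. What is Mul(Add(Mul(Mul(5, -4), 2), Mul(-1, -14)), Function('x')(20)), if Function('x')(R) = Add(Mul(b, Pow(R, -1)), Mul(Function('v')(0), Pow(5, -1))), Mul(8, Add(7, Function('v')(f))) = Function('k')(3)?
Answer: Rational(2743, 80) ≈ 34.287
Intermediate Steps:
Function('v')(f) = Rational(-53, 8) (Function('v')(f) = Add(-7, Mul(Rational(1, 8), 3)) = Add(-7, Rational(3, 8)) = Rational(-53, 8))
b = Rational(1, 8) (b = Pow(8, -1) = Rational(1, 8) ≈ 0.12500)
Function('x')(R) = Add(Rational(-53, 40), Mul(Rational(1, 8), Pow(R, -1))) (Function('x')(R) = Add(Mul(Rational(1, 8), Pow(R, -1)), Mul(Rational(-53, 8), Pow(5, -1))) = Add(Mul(Rational(1, 8), Pow(R, -1)), Mul(Rational(-53, 8), Rational(1, 5))) = Add(Mul(Rational(1, 8), Pow(R, -1)), Rational(-53, 40)) = Add(Rational(-53, 40), Mul(Rational(1, 8), Pow(R, -1))))
Mul(Add(Mul(Mul(5, -4), 2), Mul(-1, -14)), Function('x')(20)) = Mul(Add(Mul(Mul(5, -4), 2), Mul(-1, -14)), Mul(Rational(1, 40), Pow(20, -1), Add(5, Mul(-53, 20)))) = Mul(Add(Mul(-20, 2), 14), Mul(Rational(1, 40), Rational(1, 20), Add(5, -1060))) = Mul(Add(-40, 14), Mul(Rational(1, 40), Rational(1, 20), -1055)) = Mul(-26, Rational(-211, 160)) = Rational(2743, 80)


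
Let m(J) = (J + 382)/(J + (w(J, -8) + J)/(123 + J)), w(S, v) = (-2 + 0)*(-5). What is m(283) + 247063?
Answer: 28459704023/115191 ≈ 2.4707e+5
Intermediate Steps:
w(S, v) = 10 (w(S, v) = -2*(-5) = 10)
m(J) = (382 + J)/(J + (10 + J)/(123 + J)) (m(J) = (J + 382)/(J + (10 + J)/(123 + J)) = (382 + J)/(J + (10 + J)/(123 + J)))
m(283) + 247063 = (46986 + 283**2 + 505*283)/(10 + 283**2 + 124*283) + 247063 = (46986 + 80089 + 142915)/(10 + 80089 + 35092) + 247063 = 269990/115191 + 247063 = 28459704023/115191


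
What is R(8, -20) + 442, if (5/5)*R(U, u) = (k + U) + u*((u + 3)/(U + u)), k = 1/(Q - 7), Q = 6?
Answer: 1262/3 ≈ 420.67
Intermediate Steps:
k = -1 (k = 1/(6 - 7) = 1/(-1) = -1)
R(U, u) = -1 + U + u*(3 + u)/(U + u) (R(U, u) = (-1 + U) + u*((u + 3)/(U + u)) = (-1 + U) + u*((3 + u)/(U + u)) = (-1 + U) + u*(3 + u)/(U + u) = -1 + U + u*(3 + u)/(U + u))
R(8, -20) + 442 = (8**2 + (-20)**2 - 1*8 + 2*(-20) + 8*(-20))/(8 - 20) + 442 = (64 + 400 - 8 - 40 - 160)/(-12) + 442 = -1/12*256 + 442 = -64/3 + 442 = 1262/3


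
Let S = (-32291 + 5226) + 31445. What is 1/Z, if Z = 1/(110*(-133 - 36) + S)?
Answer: -14210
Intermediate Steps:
S = 4380 (S = -27065 + 31445 = 4380)
Z = -1/14210 (Z = 1/(110*(-133 - 36) + 4380) = 1/(110*(-169) + 4380) = 1/(-18590 + 4380) = 1/(-14210) = -1/14210 ≈ -7.0373e-5)
1/Z = 1/(-1/14210) = -14210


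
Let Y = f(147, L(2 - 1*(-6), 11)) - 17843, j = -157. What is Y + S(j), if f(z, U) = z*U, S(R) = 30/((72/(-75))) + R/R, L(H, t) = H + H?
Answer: -62085/4 ≈ -15521.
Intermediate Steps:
L(H, t) = 2*H
S(R) = -121/4 (S(R) = 30/((72*(-1/75))) + 1 = 30/(-24/25) + 1 = 30*(-25/24) + 1 = -125/4 + 1 = -121/4)
f(z, U) = U*z
Y = -15491 (Y = (2*(2 - 1*(-6)))*147 - 17843 = (2*(2 + 6))*147 - 17843 = (2*8)*147 - 17843 = 16*147 - 17843 = 2352 - 17843 = -15491)
Y + S(j) = -15491 - 121/4 = -62085/4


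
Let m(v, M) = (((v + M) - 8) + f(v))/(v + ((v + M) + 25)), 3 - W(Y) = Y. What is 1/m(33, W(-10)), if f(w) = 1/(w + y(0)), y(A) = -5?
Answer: 2912/1065 ≈ 2.7343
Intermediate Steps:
W(Y) = 3 - Y
f(w) = 1/(-5 + w) (f(w) = 1/(w - 5) = 1/(-5 + w))
m(v, M) = (-8 + M + v + 1/(-5 + v))/(25 + M + 2*v) (m(v, M) = (((v + M) - 8) + 1/(-5 + v))/(v + ((v + M) + 25)) = (((M + v) - 8) + 1/(-5 + v))/(v + ((M + v) + 25)) = ((-8 + M + v) + 1/(-5 + v))/(v + (25 + M + v)) = (-8 + M + v + 1/(-5 + v))/(25 + M + 2*v))
1/m(33, W(-10)) = 1/((1 + (-5 + 33)*(-8 + (3 - 1*(-10)) + 33))/((-5 + 33)*(25 + (3 - 1*(-10)) + 2*33))) = 1/((1 + 28*(-8 + (3 + 10) + 33))/(28*(25 + (3 + 10) + 66))) = 1/((1 + 28*(-8 + 13 + 33))/(28*(25 + 13 + 66))) = 1/((1/28)*(1 + 28*38)/104) = 1/((1/28)*(1/104)*(1 + 1064)) = 1/((1/28)*(1/104)*1065) = 1/(1065/2912) = 2912/1065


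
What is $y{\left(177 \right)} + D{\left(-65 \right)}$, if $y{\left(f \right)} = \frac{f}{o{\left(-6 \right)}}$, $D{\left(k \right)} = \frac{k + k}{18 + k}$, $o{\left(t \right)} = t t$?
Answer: $\frac{4333}{564} \approx 7.6826$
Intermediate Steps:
$o{\left(t \right)} = t^{2}$
$D{\left(k \right)} = \frac{2 k}{18 + k}$
$y{\left(f \right)} = \frac{f}{36}$ ($y{\left(f \right)} = \frac{f}{\left(-6\right)^{2}} = \frac{f}{36}$)
$y{\left(177 \right)} + D{\left(-65 \right)} = \frac{1}{36} \cdot 177 + 2 \left(-65\right) \frac{1}{18 - 65} = \frac{59}{12} + 2 \left(-65\right) \frac{1}{-47} = \frac{59}{12} + 2 \left(-65\right) \left(- \frac{1}{47}\right) = \frac{59}{12} + \frac{130}{47} = \frac{4333}{564}$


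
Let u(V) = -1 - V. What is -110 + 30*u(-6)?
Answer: 40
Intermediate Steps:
-110 + 30*u(-6) = -110 + 30*(-1 - 1*(-6)) = -110 + 30*(-1 + 6) = -110 + 30*5 = -110 + 150 = 40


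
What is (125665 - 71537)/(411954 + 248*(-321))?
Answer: 27064/166173 ≈ 0.16287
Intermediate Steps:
(125665 - 71537)/(411954 + 248*(-321)) = 54128/(411954 - 79608) = 54128/332346 = 54128*(1/332346) = 27064/166173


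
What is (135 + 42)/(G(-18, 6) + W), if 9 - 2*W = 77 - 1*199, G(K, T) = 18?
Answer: 354/167 ≈ 2.1198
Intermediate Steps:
W = 131/2 (W = 9/2 - (77 - 1*199)/2 = 9/2 - (77 - 199)/2 = 9/2 - ½*(-122) = 9/2 + 61 = 131/2 ≈ 65.500)
(135 + 42)/(G(-18, 6) + W) = (135 + 42)/(18 + 131/2) = 177/(167/2) = 177*(2/167) = 354/167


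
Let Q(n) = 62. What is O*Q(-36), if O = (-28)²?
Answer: 48608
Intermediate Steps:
O = 784
O*Q(-36) = 784*62 = 48608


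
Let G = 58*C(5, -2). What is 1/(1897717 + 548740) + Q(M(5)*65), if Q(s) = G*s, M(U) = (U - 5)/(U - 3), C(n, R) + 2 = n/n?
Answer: 1/2446457 ≈ 4.0875e-7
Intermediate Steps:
C(n, R) = -1 (C(n, R) = -2 + n/n = -2 + 1 = -1)
M(U) = (-5 + U)/(-3 + U)
G = -58 (G = 58*(-1) = -58)
Q(s) = -58*s
1/(1897717 + 548740) + Q(M(5)*65) = 1/(1897717 + 548740) - 58*(-5 + 5)/(-3 + 5)*65 = 1/2446457 - 58*0/2*65 = 1/2446457 - 58*(½)*0*65 = 1/2446457 - 0*65 = 1/2446457 - 58*0 = 1/2446457 + 0 = 1/2446457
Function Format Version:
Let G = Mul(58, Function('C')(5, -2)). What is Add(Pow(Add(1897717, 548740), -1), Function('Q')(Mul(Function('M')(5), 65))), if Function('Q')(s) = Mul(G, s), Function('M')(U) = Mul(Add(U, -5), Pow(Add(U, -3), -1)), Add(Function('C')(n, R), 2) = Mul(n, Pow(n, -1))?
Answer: Rational(1, 2446457) ≈ 4.0875e-7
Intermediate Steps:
Function('C')(n, R) = -1 (Function('C')(n, R) = Add(-2, Mul(n, Pow(n, -1))) = Add(-2, 1) = -1)
Function('M')(U) = Mul(Pow(Add(-3, U), -1), Add(-5, U)) (Function('M')(U) = Mul(Add(-5, U), Pow(Add(-3, U), -1)) = Mul(Pow(Add(-3, U), -1), Add(-5, U)))
G = -58 (G = Mul(58, -1) = -58)
Function('Q')(s) = Mul(-58, s)
Add(Pow(Add(1897717, 548740), -1), Function('Q')(Mul(Function('M')(5), 65))) = Add(Pow(Add(1897717, 548740), -1), Mul(-58, Mul(Mul(Pow(Add(-3, 5), -1), Add(-5, 5)), 65))) = Add(Pow(2446457, -1), Mul(-58, Mul(Mul(Pow(2, -1), 0), 65))) = Add(Rational(1, 2446457), Mul(-58, Mul(Mul(Rational(1, 2), 0), 65))) = Add(Rational(1, 2446457), Mul(-58, Mul(0, 65))) = Add(Rational(1, 2446457), Mul(-58, 0)) = Add(Rational(1, 2446457), 0) = Rational(1, 2446457)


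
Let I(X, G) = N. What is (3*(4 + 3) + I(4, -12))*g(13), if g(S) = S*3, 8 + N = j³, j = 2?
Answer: 819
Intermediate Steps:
N = 0 (N = -8 + 2³ = -8 + 8 = 0)
I(X, G) = 0
g(S) = 3*S
(3*(4 + 3) + I(4, -12))*g(13) = (3*(4 + 3) + 0)*(3*13) = (3*7 + 0)*39 = (21 + 0)*39 = 21*39 = 819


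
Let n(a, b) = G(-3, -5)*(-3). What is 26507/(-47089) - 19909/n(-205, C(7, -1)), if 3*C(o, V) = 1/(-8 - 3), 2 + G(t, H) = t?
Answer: -937892506/706335 ≈ -1327.8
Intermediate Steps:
G(t, H) = -2 + t
C(o, V) = -1/33 (C(o, V) = 1/(3*(-8 - 3)) = (⅓)/(-11) = (⅓)*(-1/11) = -1/33)
n(a, b) = 15 (n(a, b) = (-2 - 3)*(-3) = -5*(-3) = 15)
26507/(-47089) - 19909/n(-205, C(7, -1)) = 26507/(-47089) - 19909/15 = 26507*(-1/47089) - 19909*1/15 = -26507/47089 - 19909/15 = -937892506/706335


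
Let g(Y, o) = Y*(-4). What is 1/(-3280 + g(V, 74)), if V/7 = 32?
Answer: -1/4176 ≈ -0.00023946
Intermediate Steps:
V = 224 (V = 7*32 = 224)
g(Y, o) = -4*Y
1/(-3280 + g(V, 74)) = 1/(-3280 - 4*224) = 1/(-3280 - 896) = 1/(-4176) = -1/4176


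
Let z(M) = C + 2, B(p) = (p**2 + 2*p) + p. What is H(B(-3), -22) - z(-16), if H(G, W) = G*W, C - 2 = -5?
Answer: 1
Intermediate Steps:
C = -3 (C = 2 - 5 = -3)
B(p) = p**2 + 3*p
z(M) = -1 (z(M) = -3 + 2 = -1)
H(B(-3), -22) - z(-16) = -3*(3 - 3)*(-22) - 1*(-1) = -3*0*(-22) + 1 = 0*(-22) + 1 = 0 + 1 = 1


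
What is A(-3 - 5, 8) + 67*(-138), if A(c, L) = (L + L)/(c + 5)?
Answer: -27754/3 ≈ -9251.3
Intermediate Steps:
A(c, L) = 2*L/(5 + c) (A(c, L) = (2*L)/(5 + c) = 2*L/(5 + c))
A(-3 - 5, 8) + 67*(-138) = 2*8/(5 + (-3 - 5)) + 67*(-138) = 2*8/(5 - 8) - 9246 = 2*8/(-3) - 9246 = 2*8*(-⅓) - 9246 = -16/3 - 9246 = -27754/3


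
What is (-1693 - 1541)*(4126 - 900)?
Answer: -10432884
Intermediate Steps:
(-1693 - 1541)*(4126 - 900) = -3234*3226 = -10432884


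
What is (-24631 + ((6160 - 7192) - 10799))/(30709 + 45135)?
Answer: -18231/37922 ≈ -0.48075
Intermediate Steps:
(-24631 + ((6160 - 7192) - 10799))/(30709 + 45135) = (-24631 + (-1032 - 10799))/75844 = (-24631 - 11831)*(1/75844) = -36462*1/75844 = -18231/37922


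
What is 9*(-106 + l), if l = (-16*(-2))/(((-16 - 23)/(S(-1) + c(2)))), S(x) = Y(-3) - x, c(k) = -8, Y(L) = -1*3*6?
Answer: -10002/13 ≈ -769.38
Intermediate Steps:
Y(L) = -18 (Y(L) = -3*6 = -18)
S(x) = -18 - x
l = 800/39 (l = (-16*(-2))/(((-16 - 23)/((-18 - 1*(-1)) - 8))) = 32/((-39/((-18 + 1) - 8))) = 32/((-39/(-17 - 8))) = 32/((-39/(-25))) = 32/((-39*(-1/25))) = 32/(39/25) = 32*(25/39) = 800/39 ≈ 20.513)
9*(-106 + l) = 9*(-106 + 800/39) = 9*(-3334/39) = -10002/13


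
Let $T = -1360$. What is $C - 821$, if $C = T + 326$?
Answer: $-1855$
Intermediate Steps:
$C = -1034$ ($C = -1360 + 326 = -1034$)
$C - 821 = -1034 - 821 = -1855$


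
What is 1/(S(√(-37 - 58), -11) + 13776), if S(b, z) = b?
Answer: 13776/189778271 - I*√95/189778271 ≈ 7.259e-5 - 5.1359e-8*I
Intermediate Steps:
1/(S(√(-37 - 58), -11) + 13776) = 1/(√(-37 - 58) + 13776) = 1/(√(-95) + 13776) = 1/(I*√95 + 13776) = 1/(13776 + I*√95)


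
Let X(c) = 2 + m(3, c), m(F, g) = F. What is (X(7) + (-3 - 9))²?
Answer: 49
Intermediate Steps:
X(c) = 5 (X(c) = 2 + 3 = 5)
(X(7) + (-3 - 9))² = (5 + (-3 - 9))² = (5 - 12)² = (-7)² = 49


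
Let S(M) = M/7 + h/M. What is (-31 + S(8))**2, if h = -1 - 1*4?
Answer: 2913849/3136 ≈ 929.16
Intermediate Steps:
h = -5 (h = -1 - 4 = -5)
S(M) = -5/M + M/7 (S(M) = M/7 - 5/M = -5/M + M/7)
(-31 + S(8))**2 = (-31 + (-5/8 + (1/7)*8))**2 = (-31 + (-5*1/8 + 8/7))**2 = (-31 + (-5/8 + 8/7))**2 = (-31 + 29/56)**2 = (-1707/56)**2 = 2913849/3136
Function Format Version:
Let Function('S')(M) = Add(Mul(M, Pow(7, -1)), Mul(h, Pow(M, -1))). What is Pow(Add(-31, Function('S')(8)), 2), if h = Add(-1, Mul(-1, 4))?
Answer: Rational(2913849, 3136) ≈ 929.16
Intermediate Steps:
h = -5 (h = Add(-1, -4) = -5)
Function('S')(M) = Add(Mul(-5, Pow(M, -1)), Mul(Rational(1, 7), M)) (Function('S')(M) = Add(Mul(M, Pow(7, -1)), Mul(-5, Pow(M, -1))) = Add(Mul(M, Rational(1, 7)), Mul(-5, Pow(M, -1))) = Add(Mul(Rational(1, 7), M), Mul(-5, Pow(M, -1))) = Add(Mul(-5, Pow(M, -1)), Mul(Rational(1, 7), M)))
Pow(Add(-31, Function('S')(8)), 2) = Pow(Add(-31, Add(Mul(-5, Pow(8, -1)), Mul(Rational(1, 7), 8))), 2) = Pow(Add(-31, Add(Mul(-5, Rational(1, 8)), Rational(8, 7))), 2) = Pow(Add(-31, Add(Rational(-5, 8), Rational(8, 7))), 2) = Pow(Add(-31, Rational(29, 56)), 2) = Pow(Rational(-1707, 56), 2) = Rational(2913849, 3136)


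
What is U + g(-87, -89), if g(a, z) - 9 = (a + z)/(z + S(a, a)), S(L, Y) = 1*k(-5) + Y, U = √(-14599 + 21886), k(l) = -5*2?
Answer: 925/93 + √7287 ≈ 95.310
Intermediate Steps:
k(l) = -10
U = √7287 ≈ 85.364
S(L, Y) = -10 + Y (S(L, Y) = 1*(-10) + Y = -10 + Y)
g(a, z) = 9 + (a + z)/(-10 + a + z) (g(a, z) = 9 + (a + z)/(z + (-10 + a)) = 9 + (a + z)/(-10 + a + z))
U + g(-87, -89) = √7287 + 10*(-9 - 87 - 89)/(-10 - 87 - 89) = √7287 + 10*(-185)/(-186) = √7287 + 10*(-1/186)*(-185) = √7287 + 925/93 = 925/93 + √7287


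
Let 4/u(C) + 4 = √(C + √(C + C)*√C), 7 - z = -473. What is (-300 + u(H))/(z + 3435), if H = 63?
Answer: -20/261 - 4/(3915*(4 - 3*√7*√(1 + √2))) ≈ -0.076506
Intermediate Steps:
z = 480 (z = 7 - 1*(-473) = 7 + 473 = 480)
u(C) = 4/(-4 + √(C + C*√2)) (u(C) = 4/(-4 + √(C + √(C + C)*√C)) = 4/(-4 + √(C + √(2*C)*√C)) = 4/(-4 + √(C + (√2*√C)*√C)) = 4/(-4 + √(C + C*√2)))
(-300 + u(H))/(z + 3435) = (-300 + 4/(-4 + √63*√(1 + √2)))/(480 + 3435) = (-300 + 4/(-4 + (3*√7)*√(1 + √2)))/3915 = (-300 + 4/(-4 + 3*√7*√(1 + √2)))*(1/3915) = -20/261 + 4/(3915*(-4 + 3*√7*√(1 + √2)))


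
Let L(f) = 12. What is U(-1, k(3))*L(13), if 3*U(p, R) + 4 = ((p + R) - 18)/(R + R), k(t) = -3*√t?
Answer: -14 + 38*√3/9 ≈ -6.6869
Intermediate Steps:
U(p, R) = -4/3 + (-18 + R + p)/(6*R) (U(p, R) = -4/3 + (((p + R) - 18)/(R + R))/3 = -4/3 + (((R + p) - 18)/((2*R)))/3 = -4/3 + ((-18 + R + p)*(1/(2*R)))/3 = -4/3 + ((-18 + R + p)/(2*R))/3 = -4/3 + (-18 + R + p)/(6*R))
U(-1, k(3))*L(13) = ((-18 - 1 - (-21)*√3)/(6*((-3*√3))))*12 = ((-√3/9)*(-18 - 1 + 21*√3)/6)*12 = ((-√3/9)*(-19 + 21*√3)/6)*12 = -√3*(-19 + 21*√3)/54*12 = -2*√3*(-19 + 21*√3)/9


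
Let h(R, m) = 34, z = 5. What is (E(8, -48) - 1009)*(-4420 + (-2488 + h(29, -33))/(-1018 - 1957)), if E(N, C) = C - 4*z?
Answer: 14159368542/2975 ≈ 4.7594e+6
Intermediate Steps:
E(N, C) = -20 + C (E(N, C) = C - 4*5 = C - 20 = -20 + C)
(E(8, -48) - 1009)*(-4420 + (-2488 + h(29, -33))/(-1018 - 1957)) = ((-20 - 48) - 1009)*(-4420 + (-2488 + 34)/(-1018 - 1957)) = (-68 - 1009)*(-4420 - 2454/(-2975)) = -1077*(-4420 - 2454*(-1/2975)) = -1077*(-4420 + 2454/2975) = -1077*(-13147046/2975) = 14159368542/2975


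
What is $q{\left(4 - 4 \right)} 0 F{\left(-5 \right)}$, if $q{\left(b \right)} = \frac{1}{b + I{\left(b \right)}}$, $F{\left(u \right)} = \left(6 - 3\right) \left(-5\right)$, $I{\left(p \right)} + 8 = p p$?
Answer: $0$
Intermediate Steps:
$I{\left(p \right)} = -8 + p^{2}$ ($I{\left(p \right)} = -8 + p p = -8 + p^{2}$)
$F{\left(u \right)} = -15$ ($F{\left(u \right)} = 3 \left(-5\right) = -15$)
$q{\left(b \right)} = \frac{1}{-8 + b + b^{2}}$ ($q{\left(b \right)} = \frac{1}{b + \left(-8 + b^{2}\right)} = \frac{1}{-8 + b + b^{2}}$)
$q{\left(4 - 4 \right)} 0 F{\left(-5 \right)} = \frac{1}{-8 + \left(4 - 4\right) + \left(4 - 4\right)^{2}} \cdot 0 \left(-15\right) = \frac{1}{-8 + 0 + 0^{2}} \cdot 0 \left(-15\right) = \frac{1}{-8 + 0 + 0} \cdot 0 \left(-15\right) = \frac{1}{-8} \cdot 0 \left(-15\right) = \left(- \frac{1}{8}\right) 0 \left(-15\right) = 0 \left(-15\right) = 0$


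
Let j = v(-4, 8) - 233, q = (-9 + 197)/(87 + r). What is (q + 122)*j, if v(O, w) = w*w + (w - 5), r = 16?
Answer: -2117164/103 ≈ -20555.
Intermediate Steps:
v(O, w) = -5 + w + w² (v(O, w) = w² + (-5 + w) = -5 + w + w²)
q = 188/103 (q = (-9 + 197)/(87 + 16) = 188/103 ≈ 1.8252)
j = -166 (j = (-5 + 8 + 8²) - 233 = (-5 + 8 + 64) - 233 = 67 - 233 = -166)
(q + 122)*j = (188/103 + 122)*(-166) = (12754/103)*(-166) = -2117164/103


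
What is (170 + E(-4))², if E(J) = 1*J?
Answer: 27556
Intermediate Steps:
E(J) = J
(170 + E(-4))² = (170 - 4)² = 166² = 27556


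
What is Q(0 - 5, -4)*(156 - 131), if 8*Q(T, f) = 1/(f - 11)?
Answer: -5/24 ≈ -0.20833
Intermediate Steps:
Q(T, f) = 1/(8*(-11 + f)) (Q(T, f) = 1/(8*(f - 11)) = 1/(8*(-11 + f)))
Q(0 - 5, -4)*(156 - 131) = (1/(8*(-11 - 4)))*(156 - 131) = ((⅛)/(-15))*25 = ((⅛)*(-1/15))*25 = -1/120*25 = -5/24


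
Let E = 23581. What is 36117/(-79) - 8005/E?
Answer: -852307372/1862899 ≈ -457.52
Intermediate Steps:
36117/(-79) - 8005/E = 36117/(-79) - 8005/23581 = 36117*(-1/79) - 8005*1/23581 = -36117/79 - 8005/23581 = -852307372/1862899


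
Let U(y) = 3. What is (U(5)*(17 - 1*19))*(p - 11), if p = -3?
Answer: 84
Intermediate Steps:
(U(5)*(17 - 1*19))*(p - 11) = (3*(17 - 1*19))*(-3 - 11) = (3*(17 - 19))*(-14) = (3*(-2))*(-14) = -6*(-14) = 84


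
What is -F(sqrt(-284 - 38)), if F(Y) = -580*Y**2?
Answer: -186760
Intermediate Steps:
-F(sqrt(-284 - 38)) = -(-580)*(sqrt(-284 - 38))**2 = -(-580)*(sqrt(-322))**2 = -(-580)*(I*sqrt(322))**2 = -(-580)*(-322) = -1*186760 = -186760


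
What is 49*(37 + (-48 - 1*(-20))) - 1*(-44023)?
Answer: 44464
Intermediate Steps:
49*(37 + (-48 - 1*(-20))) - 1*(-44023) = 49*(37 + (-48 + 20)) + 44023 = 49*(37 - 28) + 44023 = 49*9 + 44023 = 441 + 44023 = 44464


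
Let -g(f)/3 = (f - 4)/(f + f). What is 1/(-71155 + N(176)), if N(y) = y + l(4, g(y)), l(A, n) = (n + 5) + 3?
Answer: -88/6245577 ≈ -1.4090e-5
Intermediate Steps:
g(f) = -3*(-4 + f)/(2*f) (g(f) = -3*(f - 4)/(f + f) = -3*(-4 + f)/(2*f))
l(A, n) = 8 + n (l(A, n) = (5 + n) + 3 = 8 + n)
N(y) = 13/2 + y + 6/y (N(y) = y + (8 + (-3/2 + 6/y)) = y + (13/2 + 6/y) = 13/2 + y + 6/y)
1/(-71155 + N(176)) = 1/(-71155 + (13/2 + 176 + 6/176)) = 1/(-71155 + (13/2 + 176 + 6*(1/176))) = 1/(-71155 + (13/2 + 176 + 3/88)) = 1/(-71155 + 16063/88) = 1/(-6245577/88) = -88/6245577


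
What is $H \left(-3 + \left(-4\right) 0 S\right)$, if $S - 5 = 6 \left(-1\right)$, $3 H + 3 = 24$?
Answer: $-21$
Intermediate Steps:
$H = 7$ ($H = -1 + \frac{1}{3} \cdot 24 = -1 + 8 = 7$)
$S = -1$ ($S = 5 + 6 \left(-1\right) = 5 - 6 = -1$)
$H \left(-3 + \left(-4\right) 0 S\right) = 7 \left(-3 + \left(-4\right) 0 \left(-1\right)\right) = 7 \left(-3 + 0 \left(-1\right)\right) = 7 \left(-3 + 0\right) = 7 \left(-3\right) = -21$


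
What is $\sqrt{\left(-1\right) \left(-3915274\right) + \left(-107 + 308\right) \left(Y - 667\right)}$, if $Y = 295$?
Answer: $\sqrt{3840502} \approx 1959.7$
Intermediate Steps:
$\sqrt{\left(-1\right) \left(-3915274\right) + \left(-107 + 308\right) \left(Y - 667\right)} = \sqrt{\left(-1\right) \left(-3915274\right) + \left(-107 + 308\right) \left(295 - 667\right)} = \sqrt{3915274 + 201 \left(-372\right)} = \sqrt{3915274 - 74772} = \sqrt{3840502}$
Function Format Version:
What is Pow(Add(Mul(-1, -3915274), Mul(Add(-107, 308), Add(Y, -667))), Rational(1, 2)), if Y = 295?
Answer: Pow(3840502, Rational(1, 2)) ≈ 1959.7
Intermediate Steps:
Pow(Add(Mul(-1, -3915274), Mul(Add(-107, 308), Add(Y, -667))), Rational(1, 2)) = Pow(Add(Mul(-1, -3915274), Mul(Add(-107, 308), Add(295, -667))), Rational(1, 2)) = Pow(Add(3915274, Mul(201, -372)), Rational(1, 2)) = Pow(Add(3915274, -74772), Rational(1, 2)) = Pow(3840502, Rational(1, 2))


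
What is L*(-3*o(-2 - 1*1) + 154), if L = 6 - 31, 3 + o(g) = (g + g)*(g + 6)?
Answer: -5425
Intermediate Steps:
o(g) = -3 + 2*g*(6 + g) (o(g) = -3 + (g + g)*(g + 6) = -3 + (2*g)*(6 + g) = -3 + 2*g*(6 + g))
L = -25
L*(-3*o(-2 - 1*1) + 154) = -25*(-3*(-3 + 2*(-2 - 1*1)² + 12*(-2 - 1*1)) + 154) = -25*(-3*(-3 + 2*(-2 - 1)² + 12*(-2 - 1)) + 154) = -25*(-3*(-3 + 2*(-3)² + 12*(-3)) + 154) = -25*(-3*(-3 + 2*9 - 36) + 154) = -25*(-3*(-3 + 18 - 36) + 154) = -25*(-3*(-21) + 154) = -25*(63 + 154) = -25*217 = -5425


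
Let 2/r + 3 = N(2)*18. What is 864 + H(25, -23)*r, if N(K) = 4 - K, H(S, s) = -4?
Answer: 28504/33 ≈ 863.76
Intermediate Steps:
r = 2/33 (r = 2/(-3 + (4 - 1*2)*18) = 2/(-3 + (4 - 2)*18) = 2/(-3 + 2*18) = 2/(-3 + 36) = 2/33 ≈ 0.060606)
864 + H(25, -23)*r = 864 - 4*2/33 = 864 - 8/33 = 28504/33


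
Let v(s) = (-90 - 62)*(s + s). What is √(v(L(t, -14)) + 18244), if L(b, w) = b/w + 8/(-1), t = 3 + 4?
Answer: 2*√5207 ≈ 144.32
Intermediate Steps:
t = 7
L(b, w) = -8 + b/w (L(b, w) = b/w + 8*(-1) = b/w - 8 = -8 + b/w)
v(s) = -304*s
√(v(L(t, -14)) + 18244) = √(-304*(-8 + 7/(-14)) + 18244) = √(-304*(-8 + 7*(-1/14)) + 18244) = √(-304*(-8 - ½) + 18244) = √(-304*(-17/2) + 18244) = √(2584 + 18244) = √20828 = 2*√5207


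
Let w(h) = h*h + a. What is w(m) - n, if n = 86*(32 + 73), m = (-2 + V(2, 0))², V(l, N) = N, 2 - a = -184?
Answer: -8828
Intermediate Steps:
a = 186 (a = 2 - 1*(-184) = 2 + 184 = 186)
m = 4 (m = (-2 + 0)² = (-2)² = 4)
w(h) = 186 + h² (w(h) = h*h + 186 = h² + 186 = 186 + h²)
n = 9030 (n = 86*105 = 9030)
w(m) - n = (186 + 4²) - 1*9030 = (186 + 16) - 9030 = 202 - 9030 = -8828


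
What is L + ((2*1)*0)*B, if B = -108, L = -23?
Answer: -23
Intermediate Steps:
L + ((2*1)*0)*B = -23 + ((2*1)*0)*(-108) = -23 + (2*0)*(-108) = -23 + 0*(-108) = -23 + 0 = -23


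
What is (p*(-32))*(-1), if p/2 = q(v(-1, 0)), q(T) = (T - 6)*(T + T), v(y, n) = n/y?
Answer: 0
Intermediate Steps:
q(T) = 2*T*(-6 + T) (q(T) = (-6 + T)*(2*T) = 2*T*(-6 + T))
p = 0 (p = 2*(2*(0/(-1))*(-6 + 0/(-1))) = 2*(2*(0*(-1))*(-6 + 0*(-1))) = 2*(2*0*(-6 + 0)) = 2*(2*0*(-6)) = 2*0 = 0)
(p*(-32))*(-1) = (0*(-32))*(-1) = 0*(-1) = 0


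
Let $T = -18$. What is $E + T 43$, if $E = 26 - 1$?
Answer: $-749$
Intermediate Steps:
$E = 25$
$E + T 43 = 25 - 774 = -749$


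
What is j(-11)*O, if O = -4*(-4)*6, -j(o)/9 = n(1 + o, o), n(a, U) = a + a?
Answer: 17280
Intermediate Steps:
n(a, U) = 2*a
j(o) = -18 - 18*o (j(o) = -18*(1 + o) = -9*(2 + 2*o) = -18 - 18*o)
O = 96 (O = 16*6 = 96)
j(-11)*O = (-18 - 18*(-11))*96 = (-18 + 198)*96 = 180*96 = 17280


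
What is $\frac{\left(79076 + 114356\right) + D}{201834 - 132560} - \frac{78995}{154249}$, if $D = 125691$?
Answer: $\frac{43752103997}{10685445226} \approx 4.0946$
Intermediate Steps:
$\frac{\left(79076 + 114356\right) + D}{201834 - 132560} - \frac{78995}{154249} = \frac{\left(79076 + 114356\right) + 125691}{201834 - 132560} - \frac{78995}{154249} = \frac{193432 + 125691}{69274} - \frac{78995}{154249} = 319123 \cdot \frac{1}{69274} - \frac{78995}{154249} = \frac{319123}{69274} - \frac{78995}{154249} = \frac{43752103997}{10685445226}$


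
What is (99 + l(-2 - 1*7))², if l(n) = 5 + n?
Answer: 9025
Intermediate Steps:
(99 + l(-2 - 1*7))² = (99 + (5 + (-2 - 1*7)))² = (99 + (5 + (-2 - 7)))² = (99 + (5 - 9))² = (99 - 4)² = 95² = 9025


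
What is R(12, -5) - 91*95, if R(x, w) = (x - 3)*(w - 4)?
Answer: -8726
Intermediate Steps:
R(x, w) = (-4 + w)*(-3 + x) (R(x, w) = (-3 + x)*(-4 + w) = (-4 + w)*(-3 + x))
R(12, -5) - 91*95 = (12 - 4*12 - 3*(-5) - 5*12) - 91*95 = (12 - 48 + 15 - 60) - 8645 = -81 - 8645 = -8726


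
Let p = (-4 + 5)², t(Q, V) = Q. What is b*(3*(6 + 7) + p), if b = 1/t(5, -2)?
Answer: 8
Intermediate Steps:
b = ⅕ (b = 1/5 = ⅕ ≈ 0.20000)
p = 1 (p = 1² = 1)
b*(3*(6 + 7) + p) = (3*(6 + 7) + 1)/5 = (3*13 + 1)/5 = (39 + 1)/5 = (⅕)*40 = 8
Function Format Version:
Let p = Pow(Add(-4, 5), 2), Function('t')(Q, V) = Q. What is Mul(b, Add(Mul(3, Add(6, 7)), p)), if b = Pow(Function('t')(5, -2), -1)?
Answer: 8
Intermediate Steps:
b = Rational(1, 5) (b = Pow(5, -1) = Rational(1, 5) ≈ 0.20000)
p = 1 (p = Pow(1, 2) = 1)
Mul(b, Add(Mul(3, Add(6, 7)), p)) = Mul(Rational(1, 5), Add(Mul(3, Add(6, 7)), 1)) = Mul(Rational(1, 5), Add(Mul(3, 13), 1)) = Mul(Rational(1, 5), Add(39, 1)) = Mul(Rational(1, 5), 40) = 8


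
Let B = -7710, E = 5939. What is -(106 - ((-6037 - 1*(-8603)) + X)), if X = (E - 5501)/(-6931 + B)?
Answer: 36016422/14641 ≈ 2460.0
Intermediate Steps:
X = -438/14641 (X = (5939 - 5501)/(-6931 - 7710) = 438/(-14641) = 438*(-1/14641) = -438/14641 ≈ -0.029916)
-(106 - ((-6037 - 1*(-8603)) + X)) = -(106 - ((-6037 - 1*(-8603)) - 438/14641)) = -(106 - ((-6037 + 8603) - 438/14641)) = -(106 - (2566 - 438/14641)) = -(106 - 1*37568368/14641) = -(106 - 37568368/14641) = -1*(-36016422/14641) = 36016422/14641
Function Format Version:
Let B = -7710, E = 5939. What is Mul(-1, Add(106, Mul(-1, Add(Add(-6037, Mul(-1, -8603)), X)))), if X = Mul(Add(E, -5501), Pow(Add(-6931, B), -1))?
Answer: Rational(36016422, 14641) ≈ 2460.0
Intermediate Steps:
X = Rational(-438, 14641) (X = Mul(Add(5939, -5501), Pow(Add(-6931, -7710), -1)) = Mul(438, Pow(-14641, -1)) = Mul(438, Rational(-1, 14641)) = Rational(-438, 14641) ≈ -0.029916)
Mul(-1, Add(106, Mul(-1, Add(Add(-6037, Mul(-1, -8603)), X)))) = Mul(-1, Add(106, Mul(-1, Add(Add(-6037, Mul(-1, -8603)), Rational(-438, 14641))))) = Mul(-1, Add(106, Mul(-1, Add(Add(-6037, 8603), Rational(-438, 14641))))) = Mul(-1, Add(106, Mul(-1, Add(2566, Rational(-438, 14641))))) = Mul(-1, Add(106, Mul(-1, Rational(37568368, 14641)))) = Mul(-1, Add(106, Rational(-37568368, 14641))) = Mul(-1, Rational(-36016422, 14641)) = Rational(36016422, 14641)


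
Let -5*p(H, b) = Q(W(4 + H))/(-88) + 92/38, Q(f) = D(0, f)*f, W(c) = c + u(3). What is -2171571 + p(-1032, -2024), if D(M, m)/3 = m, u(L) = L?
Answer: -18094451983/8360 ≈ -2.1644e+6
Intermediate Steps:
D(M, m) = 3*m
W(c) = 3 + c (W(c) = c + 3 = 3 + c)
Q(f) = 3*f² (Q(f) = (3*f)*f = 3*f²)
p(H, b) = -46/95 + 3*(7 + H)²/440 (p(H, b) = -((3*(3 + (4 + H))²)/(-88) + 92/38)/5 = -((3*(7 + H)²)*(-1/88) + 92*(1/38))/5 = -(-3*(7 + H)²/88 + 46/19)/5 = -(46/19 - 3*(7 + H)²/88)/5 = -46/95 + 3*(7 + H)²/440)
-2171571 + p(-1032, -2024) = -2171571 + (-46/95 + 3*(7 - 1032)²/440) = -2171571 + (-46/95 + (3/440)*(-1025)²) = -2171571 + (-46/95 + (3/440)*1050625) = -2171571 + (-46/95 + 630375/88) = -2171571 + 59881577/8360 = -18094451983/8360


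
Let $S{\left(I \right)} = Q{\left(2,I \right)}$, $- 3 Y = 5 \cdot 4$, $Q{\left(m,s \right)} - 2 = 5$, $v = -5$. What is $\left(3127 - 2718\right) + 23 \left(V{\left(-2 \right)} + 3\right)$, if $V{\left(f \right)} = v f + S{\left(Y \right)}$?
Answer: $869$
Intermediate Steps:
$Q{\left(m,s \right)} = 7$ ($Q{\left(m,s \right)} = 2 + 5 = 7$)
$Y = - \frac{20}{3}$ ($Y = - \frac{5 \cdot 4}{3} = \left(- \frac{1}{3}\right) 20 = - \frac{20}{3} \approx -6.6667$)
$S{\left(I \right)} = 7$
$V{\left(f \right)} = 7 - 5 f$ ($V{\left(f \right)} = - 5 f + 7 = 7 - 5 f$)
$\left(3127 - 2718\right) + 23 \left(V{\left(-2 \right)} + 3\right) = \left(3127 - 2718\right) + 23 \left(\left(7 - -10\right) + 3\right) = 409 + 23 \left(\left(7 + 10\right) + 3\right) = 409 + 23 \left(17 + 3\right) = 409 + 23 \cdot 20 = 409 + 460 = 869$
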